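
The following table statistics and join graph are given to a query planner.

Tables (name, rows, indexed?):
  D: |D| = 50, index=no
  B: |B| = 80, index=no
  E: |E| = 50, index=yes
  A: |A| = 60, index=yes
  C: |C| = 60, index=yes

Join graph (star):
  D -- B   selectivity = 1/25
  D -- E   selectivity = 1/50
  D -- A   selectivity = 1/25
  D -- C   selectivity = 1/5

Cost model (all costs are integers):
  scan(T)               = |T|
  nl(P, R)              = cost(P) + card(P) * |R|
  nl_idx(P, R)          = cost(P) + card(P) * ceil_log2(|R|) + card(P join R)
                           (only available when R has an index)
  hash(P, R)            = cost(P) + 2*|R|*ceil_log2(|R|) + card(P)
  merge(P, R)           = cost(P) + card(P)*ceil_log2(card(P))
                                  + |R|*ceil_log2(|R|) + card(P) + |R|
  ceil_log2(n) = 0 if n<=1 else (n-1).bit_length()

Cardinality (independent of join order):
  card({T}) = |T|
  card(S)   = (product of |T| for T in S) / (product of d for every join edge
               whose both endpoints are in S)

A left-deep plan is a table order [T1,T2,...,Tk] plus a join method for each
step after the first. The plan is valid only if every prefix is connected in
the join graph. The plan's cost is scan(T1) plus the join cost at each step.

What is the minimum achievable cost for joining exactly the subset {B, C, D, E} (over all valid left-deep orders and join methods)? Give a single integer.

2270

Selinger DP over subsets of {B,C,D,E}:
  {D}: scan cost=50, card=50
  {B}: scan cost=80, card=80
  {E}: scan cost=50, card=50
  {C}: scan cost=60, card=60
  {BD}: card=160; try (D,hash)→760, (B,merge)→1040, (D,merge)→1070, (B,hash)→1220, (B,nl)→4050, (D,nl)→4080; best=760 via (D,hash)
  {DE}: card=50; try (E,nl_idx)→400, (E,hash)→700, (D,hash)→700, (E,merge)→750, (D,merge)→750, (E,nl)→2550 …(+1); best=400 via (E,nl_idx)
  {CD}: card=600; try (D,hash)→720, (C,hash)→820, (C,merge)→820, (D,merge)→830, (C,nl_idx)→950, (C,nl)→3050 …(+1); best=720 via (D,hash)
  {BDE}: card=160; try (B,merge)→1390, (E,hash)→1520, (B,hash)→1570, (E,nl_idx)→1880, (E,merge)→2550, (B,nl)→4400 …(+1); best=1390 via (B,merge)
  {BCD}: card=1920; try (C,hash)→1640, (B,hash)→2440, (C,merge)→2620, (C,nl_idx)→3640, (B,merge)→7960, (C,nl)→10360 …(+1); best=1640 via (C,hash)
  {CDE}: card=600; try (C,hash)→1170, (C,merge)→1170, (C,nl_idx)→1300, (E,hash)→1920, (C,nl)→3400, (E,nl_idx)→4920 …(+2); best=1170 via (C,hash)
  {BCDE}: card=1920; try (C,hash)→2270, (B,hash)→2890, (C,merge)→3250, (E,hash)→4160, (C,nl_idx)→4270, (B,merge)→8410 …(+5); best=2270 via (C,hash)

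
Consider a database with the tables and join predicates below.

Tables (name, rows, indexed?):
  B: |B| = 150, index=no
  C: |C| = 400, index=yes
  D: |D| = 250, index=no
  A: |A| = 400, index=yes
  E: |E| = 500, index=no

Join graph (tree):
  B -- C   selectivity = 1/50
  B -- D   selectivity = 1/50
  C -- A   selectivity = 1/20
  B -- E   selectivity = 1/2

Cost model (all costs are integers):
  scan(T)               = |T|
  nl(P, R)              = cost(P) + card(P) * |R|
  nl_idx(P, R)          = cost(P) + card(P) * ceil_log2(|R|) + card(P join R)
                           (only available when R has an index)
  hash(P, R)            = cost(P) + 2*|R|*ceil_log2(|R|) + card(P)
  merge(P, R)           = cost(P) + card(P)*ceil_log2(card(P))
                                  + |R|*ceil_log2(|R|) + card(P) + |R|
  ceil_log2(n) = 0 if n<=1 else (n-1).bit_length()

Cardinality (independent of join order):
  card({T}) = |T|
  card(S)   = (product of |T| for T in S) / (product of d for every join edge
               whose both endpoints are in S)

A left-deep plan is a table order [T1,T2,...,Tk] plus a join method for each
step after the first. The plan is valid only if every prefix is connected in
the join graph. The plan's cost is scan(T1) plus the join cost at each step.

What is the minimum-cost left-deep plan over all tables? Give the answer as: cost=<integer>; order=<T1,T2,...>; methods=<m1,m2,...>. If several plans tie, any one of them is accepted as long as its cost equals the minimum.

cost=150100; order=B,C,D,A,E; methods=nl_idx,hash,hash,hash

Selinger DP (subsets sized 1..n):
  {B}: scan cost=150, card=150
  {C}: scan cost=400, card=400
  {D}: scan cost=250, card=250
  {A}: scan cost=400, card=400
  {E}: scan cost=500, card=500
  {BC}: card=1200; try (C,nl_idx)→2700, (B,hash)→3200, (C,merge)→5500, (B,merge)→5750, (C,hash)→7500, (C,nl)→60150 …(+1); best=2700 via (C,nl_idx)
  {BD}: card=750; try (B,hash)→2900, (D,merge)→3750, (B,merge)→3850, (D,hash)→4300, (D,nl)→37650, (B,nl)→37750; best=2900 via (B,hash)
  {BE}: card=37500; try (B,hash)→3400, (E,merge)→6500, (B,merge)→6850, (E,hash)→9300, (E,nl)→75150, (B,nl)→75500; best=3400 via (B,hash)
  {AC}: card=8000; try (C,hash)→8000, (A,hash)→8000, (C,merge)→8400, (A,merge)→8400, (C,nl_idx)→12000, (A,nl_idx)→12000 …(+2); best=8000 via (C,hash)
  {BCD}: card=6000; try (D,hash)→7900, (C,hash)→10850, (C,merge)→15150, (C,nl_idx)→15650, (D,merge)→19350, (D,nl)→302700 …(+1); best=7900 via (D,hash)
  {ABC}: card=24000; try (A,hash)→11100, (B,hash)→18400, (A,merge)→21100, (A,nl_idx)→37500, (B,merge)→121350, (A,nl)→482700 …(+1); best=11100 via (A,hash)
  {BCE}: card=300000; try (E,hash)→12900, (E,merge)→22100, (C,hash)→48100, (E,nl)→602700, (C,nl_idx)→640900, (C,merge)→644900 …(+1); best=12900 via (E,hash)
  {BDE}: card=187500; try (E,hash)→12650, (E,merge)→16150, (D,hash)→44900, (E,nl)→377900, (D,merge)→643150, (D,nl)→9378400; best=12650 via (E,hash)
  {ABCD}: card=120000; try (A,hash)→21100, (D,hash)→39100, (A,merge)→95900, (A,nl_idx)→181900, (D,merge)→397350, (A,nl)→2407900 …(+1); best=21100 via (A,hash)
  {BCDE}: card=1500000; try (E,hash)→22900, (E,merge)→96900, (C,hash)→207350, (D,hash)→316900, (E,nl)→3007900, (C,nl_idx)→3200150 …(+4); best=22900 via (E,hash)
  {ABCE}: card=6000000; try (E,hash)→44100, (A,hash)→320100, (E,merge)→400100, (A,merge)→6016900, (A,nl_idx)→8712900, (E,nl)→12011100 …(+1); best=44100 via (E,hash)
  {ABCDE}: card=30000000; try (E,hash)→150100, (A,hash)→1530100, (E,merge)→2186100, (D,hash)→6048100, (A,merge)→33026900, (A,nl_idx)→43522900 …(+4); best=150100 via (E,hash)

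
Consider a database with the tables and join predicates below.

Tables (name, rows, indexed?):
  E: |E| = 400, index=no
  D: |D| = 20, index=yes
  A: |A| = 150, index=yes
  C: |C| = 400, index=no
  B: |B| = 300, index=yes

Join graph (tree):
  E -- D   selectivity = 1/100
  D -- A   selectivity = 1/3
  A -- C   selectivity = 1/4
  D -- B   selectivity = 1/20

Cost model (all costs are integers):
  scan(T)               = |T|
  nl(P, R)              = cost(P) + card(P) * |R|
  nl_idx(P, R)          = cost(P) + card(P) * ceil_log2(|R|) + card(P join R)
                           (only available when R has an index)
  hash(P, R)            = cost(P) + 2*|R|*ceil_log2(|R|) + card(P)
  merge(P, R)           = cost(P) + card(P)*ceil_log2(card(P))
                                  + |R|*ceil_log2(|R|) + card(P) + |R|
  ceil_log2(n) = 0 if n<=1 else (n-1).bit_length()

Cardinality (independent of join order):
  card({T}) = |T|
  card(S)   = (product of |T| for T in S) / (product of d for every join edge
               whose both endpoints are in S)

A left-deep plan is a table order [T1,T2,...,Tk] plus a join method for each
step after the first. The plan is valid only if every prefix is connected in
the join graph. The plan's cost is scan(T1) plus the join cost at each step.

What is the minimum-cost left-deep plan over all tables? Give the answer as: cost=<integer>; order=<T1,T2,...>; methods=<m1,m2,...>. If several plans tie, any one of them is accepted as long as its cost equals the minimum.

cost=73720; order=E,D,B,A,C; methods=hash,nl_idx,hash,hash

Selinger DP (subsets sized 1..n):
  {E}: scan cost=400, card=400
  {D}: scan cost=20, card=20
  {A}: scan cost=150, card=150
  {C}: scan cost=400, card=400
  {B}: scan cost=300, card=300
  {DE}: card=80; try (D,hash)→1000, (D,nl_idx)→2480, (E,merge)→4140, (D,merge)→4520, (E,hash)→7240, (E,nl)→8020 …(+1); best=1000 via (D,hash)
  {AD}: card=1000; try (D,hash)→500, (A,nl_idx)→1180, (A,merge)→1490, (D,merge)→1620, (D,nl_idx)→1900, (A,hash)→2440 …(+2); best=500 via (D,hash)
  {BD}: card=300; try (B,nl_idx)→500, (D,hash)→800, (D,nl_idx)→2100, (B,merge)→3140, (D,merge)→3420, (B,hash)→5440 …(+2); best=500 via (B,nl_idx)
  {AC}: card=15000; try (A,hash)→3200, (C,merge)→5500, (A,merge)→5750, (C,hash)→7500, (A,nl_idx)→18600, (C,nl)→60150 …(+1); best=3200 via (A,hash)
  {ADE}: card=4000; try (A,merge)→2990, (A,hash)→3480, (A,nl_idx)→5640, (E,hash)→8700, (A,nl)→13000, (E,merge)→15500 …(+1); best=2990 via (A,merge)
  {BDE}: card=1200; try (B,nl_idx)→2920, (B,merge)→4640, (B,hash)→6480, (E,merge)→7500, (E,hash)→8000, (B,nl)→25000 …(+1); best=2920 via (B,nl_idx)
  {ACD}: card=100000; try (C,hash)→8700, (C,merge)→15500, (D,hash)→18400, (D,nl_idx)→178200, (D,merge)→228320, (D,nl)→303200 …(+1); best=8700 via (C,hash)
  {ABD}: card=15000; try (A,hash)→3200, (A,merge)→4850, (B,hash)→6900, (B,merge)→14500, (A,nl_idx)→17900, (B,nl_idx)→24500 …(+2); best=3200 via (A,hash)
  {ACDE}: card=400000; try (C,hash)→14190, (C,merge)→58990, (E,hash)→115900, (C,nl)→1602990, (E,merge)→1812700, (E,nl)→40008700; best=14190 via (C,hash)
  {ABDE}: card=60000; try (A,hash)→6520, (B,hash)→12390, (A,merge)→18670, (E,hash)→25400, (B,merge)→57990, (A,nl_idx)→72520 …(+5); best=6520 via (A,hash)
  {ABCD}: card=1500000; try (C,hash)→25400, (B,hash)→114100, (C,merge)→232200, (B,merge)→1811700, (B,nl_idx)→2408700, (C,nl)→6003200 …(+1); best=25400 via (C,hash)
  {ABCDE}: card=6000000; try (C,hash)→73720, (B,hash)→419590, (C,merge)→1030520, (E,hash)→1532600, (B,merge)→8017190, (B,nl_idx)→9614190 …(+4); best=73720 via (C,hash)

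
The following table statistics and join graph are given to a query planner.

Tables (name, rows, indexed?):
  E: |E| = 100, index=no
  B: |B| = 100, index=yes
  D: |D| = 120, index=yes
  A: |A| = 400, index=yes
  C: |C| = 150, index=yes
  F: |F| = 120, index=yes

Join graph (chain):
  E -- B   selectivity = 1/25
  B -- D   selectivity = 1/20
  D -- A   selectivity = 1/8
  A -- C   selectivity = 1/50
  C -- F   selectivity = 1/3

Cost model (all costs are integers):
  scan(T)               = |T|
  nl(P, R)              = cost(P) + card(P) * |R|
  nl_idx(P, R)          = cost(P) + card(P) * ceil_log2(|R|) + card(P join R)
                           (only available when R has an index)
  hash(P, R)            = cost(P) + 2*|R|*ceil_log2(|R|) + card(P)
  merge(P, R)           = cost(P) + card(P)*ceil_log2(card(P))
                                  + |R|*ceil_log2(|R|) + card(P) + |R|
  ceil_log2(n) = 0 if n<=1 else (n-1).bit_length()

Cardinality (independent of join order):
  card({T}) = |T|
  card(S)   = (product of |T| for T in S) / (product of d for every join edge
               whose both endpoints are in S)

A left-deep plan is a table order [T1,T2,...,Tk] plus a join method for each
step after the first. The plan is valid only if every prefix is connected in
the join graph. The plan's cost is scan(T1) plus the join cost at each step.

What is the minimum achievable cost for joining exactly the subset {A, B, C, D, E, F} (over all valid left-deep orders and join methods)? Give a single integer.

478060

Selinger DP over subsets of {A,B,C,D,E,F}:
  {E}: scan cost=100, card=100
  {B}: scan cost=100, card=100
  {D}: scan cost=120, card=120
  {A}: scan cost=400, card=400
  {C}: scan cost=150, card=150
  {F}: scan cost=120, card=120
  {BE}: card=400; try (B,nl_idx)→1200, (E,hash)→1600, (B,hash)→1600, (E,merge)→1700, (B,merge)→1700, (E,nl)→10100 …(+1); best=1200 via (B,nl_idx)
  {BD}: card=600; try (D,nl_idx)→1400, (B,nl_idx)→1560, (B,hash)→1640, (D,merge)→1860, (D,hash)→1880, (B,merge)→1880 …(+2); best=1400 via (D,nl_idx)
  {AD}: card=6000; try (D,hash)→2480, (A,merge)→5080, (D,merge)→5360, (A,nl_idx)→7200, (A,hash)→7440, (D,nl_idx)→9200 …(+2); best=2480 via (D,hash)
  {AC}: card=1200; try (A,nl_idx)→2700, (C,hash)→3200, (C,nl_idx)→4800, (A,merge)→5500, (C,merge)→5750, (A,hash)→7500 …(+2); best=2700 via (A,nl_idx)
  {CF}: card=6000; try (F,hash)→1980, (C,merge)→2430, (F,merge)→2460, (C,hash)→2640, (C,nl_idx)→7080, (F,nl_idx)→7200 …(+2); best=1980 via (F,hash)
  {BDE}: card=2400; try (D,hash)→3280, (E,hash)→3400, (D,merge)→6160, (D,nl_idx)→6400, (E,merge)→8800, (D,nl)→49200 …(+1); best=3280 via (D,hash)
  {ABD}: card=30000; try (A,hash)→9200, (B,hash)→9880, (A,merge)→12000, (A,nl_idx)→36800, (B,nl_idx)→74480, (B,merge)→87280 …(+2); best=9200 via (A,hash)
  {ACD}: card=18000; try (D,hash)→5580, (C,hash)→10880, (D,merge)→18060, (D,nl_idx)→29100, (C,nl_idx)→68480, (C,merge)→87830 …(+2); best=5580 via (D,hash)
  {ACF}: card=48000; try (F,hash)→5580, (A,hash)→15180, (F,merge)→18060, (F,nl_idx)→59100, (A,merge)→89980, (A,nl_idx)→103980 …(+2); best=5580 via (F,hash)
  {ABDE}: card=120000; try (A,hash)→12880, (A,merge)→38480, (E,hash)→40600, (A,nl_idx)→144880, (E,merge)→490000, (A,nl)→963280 …(+1); best=12880 via (A,hash)
  {ABCD}: card=90000; try (B,hash)→24980, (C,hash)→41600, (B,nl_idx)→221580, (B,merge)→294380, (C,nl_idx)→339200, (C,merge)→490550 …(+2); best=24980 via (B,hash)
  {ACDF}: card=720000; try (F,hash)→25260, (D,hash)→55260, (F,merge)→294540, (D,merge)→822540, (F,nl_idx)→851580, (D,nl_idx)→1061580 …(+2); best=25260 via (F,hash)
  {ABCDE}: card=360000; try (E,hash)→116380, (C,hash)→135280, (C,nl_idx)→1332880, (E,merge)→1645780, (C,merge)→2174230, (E,nl)→9024980 …(+1); best=116380 via (E,hash)
  {ABCDF}: card=3600000; try (F,hash)→116660, (B,hash)→746660, (F,merge)→1645940, (F,nl_idx)→4254980, (B,nl_idx)→8665260, (F,nl)→10824980 …(+2); best=116660 via (F,hash)
  {ABCDEF}: card=14400000; try (F,hash)→478060, (E,hash)→3718060, (F,merge)→7317340, (F,nl_idx)→17036380, (F,nl)→43316380, (E,merge)→82917460 …(+1); best=478060 via (F,hash)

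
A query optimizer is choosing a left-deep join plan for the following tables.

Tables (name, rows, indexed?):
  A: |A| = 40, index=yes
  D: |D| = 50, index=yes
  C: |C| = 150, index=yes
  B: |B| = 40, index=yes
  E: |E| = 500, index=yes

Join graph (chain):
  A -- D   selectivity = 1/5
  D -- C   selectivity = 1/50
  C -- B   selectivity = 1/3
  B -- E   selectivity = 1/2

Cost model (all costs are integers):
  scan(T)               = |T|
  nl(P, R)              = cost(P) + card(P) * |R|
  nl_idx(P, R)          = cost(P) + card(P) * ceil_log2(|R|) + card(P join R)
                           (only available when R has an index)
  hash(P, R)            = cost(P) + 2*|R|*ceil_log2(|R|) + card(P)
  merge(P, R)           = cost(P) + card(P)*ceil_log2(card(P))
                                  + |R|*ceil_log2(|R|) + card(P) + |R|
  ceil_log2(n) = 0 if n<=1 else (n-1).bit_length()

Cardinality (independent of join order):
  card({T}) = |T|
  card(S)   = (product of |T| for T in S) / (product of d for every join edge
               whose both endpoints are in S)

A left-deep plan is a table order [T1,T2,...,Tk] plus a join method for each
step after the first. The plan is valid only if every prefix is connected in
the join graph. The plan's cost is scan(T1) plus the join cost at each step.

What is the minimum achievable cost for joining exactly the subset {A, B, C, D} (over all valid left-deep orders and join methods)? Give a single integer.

2910

Selinger DP over subsets of {A,B,C,D}:
  {A}: scan cost=40, card=40
  {D}: scan cost=50, card=50
  {C}: scan cost=150, card=150
  {B}: scan cost=40, card=40
  {AD}: card=400; try (A,hash)→580, (D,merge)→670, (D,hash)→680, (D,nl_idx)→680, (A,merge)→680, (A,nl_idx)→750 …(+2); best=580 via (A,hash)
  {CD}: card=150; try (C,nl_idx)→600, (D,hash)→900, (D,nl_idx)→1200, (C,merge)→1750, (D,merge)→1850, (C,hash)→2500 …(+2); best=600 via (C,nl_idx)
  {BC}: card=2000; try (B,hash)→780, (C,merge)→1670, (B,merge)→1780, (C,nl_idx)→2360, (C,hash)→2480, (B,nl_idx)→3050 …(+2); best=780 via (B,hash)
  {ACD}: card=1200; try (A,hash)→1230, (A,merge)→2230, (A,nl_idx)→2700, (C,hash)→3380, (C,nl_idx)→4980, (C,merge)→5930 …(+2); best=1230 via (A,hash)
  {BCD}: card=2000; try (B,hash)→1230, (B,merge)→2230, (D,hash)→3380, (B,nl_idx)→3500, (B,nl)→6600, (D,nl_idx)→14780 …(+2); best=1230 via (B,hash)
  {ABCD}: card=16000; try (B,hash)→2910, (A,hash)→3710, (B,merge)→15910, (B,nl_idx)→24430, (A,merge)→25510, (A,nl_idx)→29230 …(+2); best=2910 via (B,hash)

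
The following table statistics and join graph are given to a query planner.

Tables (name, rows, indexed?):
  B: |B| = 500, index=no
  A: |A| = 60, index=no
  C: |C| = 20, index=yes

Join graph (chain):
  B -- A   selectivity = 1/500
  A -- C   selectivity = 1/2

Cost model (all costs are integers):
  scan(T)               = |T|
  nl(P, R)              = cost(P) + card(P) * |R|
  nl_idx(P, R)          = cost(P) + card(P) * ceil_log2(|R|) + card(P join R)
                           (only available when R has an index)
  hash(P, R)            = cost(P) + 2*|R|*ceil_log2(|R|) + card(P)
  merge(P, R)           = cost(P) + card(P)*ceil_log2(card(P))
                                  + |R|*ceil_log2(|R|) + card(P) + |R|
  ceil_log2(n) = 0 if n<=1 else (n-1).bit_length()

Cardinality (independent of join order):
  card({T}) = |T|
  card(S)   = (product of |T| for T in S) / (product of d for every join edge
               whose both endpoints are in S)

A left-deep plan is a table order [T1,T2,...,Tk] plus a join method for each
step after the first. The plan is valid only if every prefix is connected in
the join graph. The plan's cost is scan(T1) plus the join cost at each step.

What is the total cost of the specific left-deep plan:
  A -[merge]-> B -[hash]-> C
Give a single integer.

5740

step 1: scan A: cost=60, card=60
step 2: join B via merge
    card(P join B) = 60*500/(500) = 60
    cost = 60 + 60*6 + 500*9 + 60 + 500 = 5480
step 3: join C via hash
    card(P join C) = 60*20/(2) = 600
    cost = 5480 + 2*20*5 + 60 = 5740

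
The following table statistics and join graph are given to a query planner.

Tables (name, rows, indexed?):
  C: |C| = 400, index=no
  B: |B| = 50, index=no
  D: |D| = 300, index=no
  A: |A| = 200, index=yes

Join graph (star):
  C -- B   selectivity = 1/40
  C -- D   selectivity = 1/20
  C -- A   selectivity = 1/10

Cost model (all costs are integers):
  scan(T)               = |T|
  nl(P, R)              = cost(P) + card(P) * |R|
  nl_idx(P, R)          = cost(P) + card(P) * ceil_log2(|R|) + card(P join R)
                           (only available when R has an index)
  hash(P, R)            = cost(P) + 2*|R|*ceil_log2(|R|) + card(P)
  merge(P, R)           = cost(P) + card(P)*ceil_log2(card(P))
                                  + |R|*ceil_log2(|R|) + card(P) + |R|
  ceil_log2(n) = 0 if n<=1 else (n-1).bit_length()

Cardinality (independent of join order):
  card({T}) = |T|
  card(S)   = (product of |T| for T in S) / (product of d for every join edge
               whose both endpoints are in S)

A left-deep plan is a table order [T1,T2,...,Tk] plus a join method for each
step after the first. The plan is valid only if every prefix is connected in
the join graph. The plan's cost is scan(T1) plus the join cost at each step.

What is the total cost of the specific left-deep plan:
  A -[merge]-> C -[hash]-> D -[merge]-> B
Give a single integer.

step 1: scan A: cost=200, card=200
step 2: join C via merge
    card(P join C) = 200*400/(10) = 8000
    cost = 200 + 200*8 + 400*9 + 200 + 400 = 6000
step 3: join D via hash
    card(P join D) = 8000*300/(20) = 120000
    cost = 6000 + 2*300*9 + 8000 = 19400
step 4: join B via merge
    card(P join B) = 120000*50/(40) = 150000
    cost = 19400 + 120000*17 + 50*6 + 120000 + 50 = 2179750

2179750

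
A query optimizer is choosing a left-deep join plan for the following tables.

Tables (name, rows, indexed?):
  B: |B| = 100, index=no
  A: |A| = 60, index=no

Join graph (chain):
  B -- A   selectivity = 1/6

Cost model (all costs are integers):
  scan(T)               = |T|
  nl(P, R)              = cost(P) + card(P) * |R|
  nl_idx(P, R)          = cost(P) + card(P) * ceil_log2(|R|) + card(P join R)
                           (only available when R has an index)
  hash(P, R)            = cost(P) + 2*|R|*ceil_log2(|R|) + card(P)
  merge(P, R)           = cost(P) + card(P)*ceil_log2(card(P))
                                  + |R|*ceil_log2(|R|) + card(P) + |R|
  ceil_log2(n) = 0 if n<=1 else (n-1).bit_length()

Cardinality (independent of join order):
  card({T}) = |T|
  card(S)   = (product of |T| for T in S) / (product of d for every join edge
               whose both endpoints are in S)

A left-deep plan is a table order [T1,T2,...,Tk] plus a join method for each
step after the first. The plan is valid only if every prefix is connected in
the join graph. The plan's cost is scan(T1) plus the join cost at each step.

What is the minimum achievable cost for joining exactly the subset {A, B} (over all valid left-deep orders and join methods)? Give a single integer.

Selinger DP over subsets of {A,B}:
  {B}: scan cost=100, card=100
  {A}: scan cost=60, card=60
  {AB}: card=1000; try (A,hash)→920, (B,merge)→1280, (A,merge)→1320, (B,hash)→1520, (B,nl)→6060, (A,nl)→6100; best=920 via (A,hash)

920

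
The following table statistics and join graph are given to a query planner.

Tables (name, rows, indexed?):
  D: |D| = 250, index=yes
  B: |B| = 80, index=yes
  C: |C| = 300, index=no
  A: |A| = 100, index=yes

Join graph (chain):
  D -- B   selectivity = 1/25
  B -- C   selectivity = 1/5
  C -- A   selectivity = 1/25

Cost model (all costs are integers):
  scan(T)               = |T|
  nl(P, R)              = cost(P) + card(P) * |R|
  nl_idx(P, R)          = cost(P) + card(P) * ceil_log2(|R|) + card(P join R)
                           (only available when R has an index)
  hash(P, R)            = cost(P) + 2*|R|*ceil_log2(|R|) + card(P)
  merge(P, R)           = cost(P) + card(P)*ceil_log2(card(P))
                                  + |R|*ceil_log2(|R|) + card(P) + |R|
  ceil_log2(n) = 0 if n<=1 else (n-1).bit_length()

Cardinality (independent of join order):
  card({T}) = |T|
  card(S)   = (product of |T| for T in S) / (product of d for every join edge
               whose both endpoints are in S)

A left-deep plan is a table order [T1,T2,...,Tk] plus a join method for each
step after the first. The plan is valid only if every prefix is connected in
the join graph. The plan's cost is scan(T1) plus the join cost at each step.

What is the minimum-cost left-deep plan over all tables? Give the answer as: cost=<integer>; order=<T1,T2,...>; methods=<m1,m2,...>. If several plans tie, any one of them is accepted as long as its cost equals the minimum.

cost=27520; order=C,A,B,D; methods=hash,hash,hash

Selinger DP (subsets sized 1..n):
  {D}: scan cost=250, card=250
  {B}: scan cost=80, card=80
  {C}: scan cost=300, card=300
  {A}: scan cost=100, card=100
  {BD}: card=800; try (D,nl_idx)→1520, (B,hash)→1620, (B,nl_idx)→2800, (D,merge)→2970, (B,merge)→3140, (D,hash)→4160 …(+2); best=1520 via (D,nl_idx)
  {BC}: card=4800; try (B,hash)→1720, (C,merge)→3720, (B,merge)→3940, (C,hash)→5560, (B,nl_idx)→7200, (C,nl)→24080 …(+1); best=1720 via (B,hash)
  {AC}: card=1200; try (A,hash)→2000, (A,nl_idx)→3600, (C,merge)→3900, (A,merge)→4100, (C,hash)→5600, (C,nl)→30100 …(+1); best=2000 via (A,hash)
  {BCD}: card=48000; try (C,hash)→7720, (D,hash)→10520, (C,merge)→13320, (D,merge)→71170, (D,nl_idx)→88120, (C,nl)→241520 …(+1); best=7720 via (C,hash)
  {ABC}: card=19200; try (B,hash)→4320, (A,hash)→7920, (B,merge)→17040, (B,nl_idx)→29600, (A,nl_idx)→54520, (A,merge)→69720 …(+2); best=4320 via (B,hash)
  {ABCD}: card=192000; try (D,hash)→27520, (A,hash)→57120, (D,merge)→313770, (D,nl_idx)→349920, (A,nl_idx)→535720, (A,merge)→824520 …(+2); best=27520 via (D,hash)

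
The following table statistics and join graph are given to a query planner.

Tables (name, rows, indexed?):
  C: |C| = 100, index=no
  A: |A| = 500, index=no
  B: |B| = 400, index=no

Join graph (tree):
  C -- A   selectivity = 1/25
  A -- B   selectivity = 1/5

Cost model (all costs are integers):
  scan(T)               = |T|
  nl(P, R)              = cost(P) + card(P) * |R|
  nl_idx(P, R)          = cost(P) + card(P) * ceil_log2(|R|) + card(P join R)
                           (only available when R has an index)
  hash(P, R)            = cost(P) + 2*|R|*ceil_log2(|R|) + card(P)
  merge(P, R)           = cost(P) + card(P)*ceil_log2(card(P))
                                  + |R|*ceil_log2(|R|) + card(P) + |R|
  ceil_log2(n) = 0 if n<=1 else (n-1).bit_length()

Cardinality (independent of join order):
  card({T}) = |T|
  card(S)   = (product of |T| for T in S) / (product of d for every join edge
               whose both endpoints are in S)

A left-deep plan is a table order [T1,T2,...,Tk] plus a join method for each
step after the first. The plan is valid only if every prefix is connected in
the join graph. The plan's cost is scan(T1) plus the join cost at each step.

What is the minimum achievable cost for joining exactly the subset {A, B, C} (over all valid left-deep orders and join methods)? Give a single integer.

11600

Selinger DP over subsets of {A,B,C}:
  {C}: scan cost=100, card=100
  {A}: scan cost=500, card=500
  {B}: scan cost=400, card=400
  {AC}: card=2000; try (C,hash)→2400, (A,merge)→5900, (C,merge)→6300, (A,hash)→9200, (A,nl)→50100, (C,nl)→50500; best=2400 via (C,hash)
  {AB}: card=40000; try (B,hash)→8200, (A,merge)→9400, (B,merge)→9500, (A,hash)→9800, (A,nl)→200400, (B,nl)→200500; best=8200 via (B,hash)
  {ABC}: card=160000; try (B,hash)→11600, (B,merge)→30400, (C,hash)→49600, (C,merge)→689000, (B,nl)→802400, (C,nl)→4008200; best=11600 via (B,hash)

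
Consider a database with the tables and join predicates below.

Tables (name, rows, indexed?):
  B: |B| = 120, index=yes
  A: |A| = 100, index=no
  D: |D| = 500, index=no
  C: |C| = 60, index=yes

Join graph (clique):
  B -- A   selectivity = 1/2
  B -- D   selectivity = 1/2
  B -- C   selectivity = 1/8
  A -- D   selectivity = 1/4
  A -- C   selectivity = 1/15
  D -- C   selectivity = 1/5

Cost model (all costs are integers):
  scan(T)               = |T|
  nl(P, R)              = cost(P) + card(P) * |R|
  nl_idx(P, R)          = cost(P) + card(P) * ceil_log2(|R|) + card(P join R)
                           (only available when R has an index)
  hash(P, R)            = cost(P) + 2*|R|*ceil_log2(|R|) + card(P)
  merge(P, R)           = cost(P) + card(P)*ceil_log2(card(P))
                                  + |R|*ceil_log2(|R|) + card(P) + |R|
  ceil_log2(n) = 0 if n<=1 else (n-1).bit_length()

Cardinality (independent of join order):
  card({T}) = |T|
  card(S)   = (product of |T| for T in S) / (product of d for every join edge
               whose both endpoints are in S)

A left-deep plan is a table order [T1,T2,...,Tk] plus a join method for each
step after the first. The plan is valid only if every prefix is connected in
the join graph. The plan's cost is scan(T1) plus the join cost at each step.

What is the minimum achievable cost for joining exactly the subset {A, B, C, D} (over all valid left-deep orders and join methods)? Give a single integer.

15000

Selinger DP over subsets of {A,B,C,D}:
  {B}: scan cost=120, card=120
  {A}: scan cost=100, card=100
  {D}: scan cost=500, card=500
  {C}: scan cost=60, card=60
  {AB}: card=6000; try (A,hash)→1640, (B,merge)→1860, (B,hash)→1880, (A,merge)→1880, (B,nl_idx)→6800, (B,nl)→12100 …(+1); best=1640 via (A,hash)
  {BD}: card=30000; try (B,hash)→2680, (D,merge)→6080, (B,merge)→6460, (D,hash)→9240, (B,nl_idx)→34000, (D,nl)→60120 …(+1); best=2680 via (B,hash)
  {BC}: card=900; try (C,hash)→960, (B,nl_idx)→1380, (B,merge)→1440, (C,merge)→1500, (C,nl_idx)→1740, (B,hash)→1800 …(+2); best=960 via (C,hash)
  {AD}: card=12500; try (A,hash)→2400, (D,merge)→5900, (A,merge)→6300, (D,hash)→9200, (D,nl)→50100, (A,nl)→50500; best=2400 via (A,hash)
  {AC}: card=400; try (C,hash)→920, (C,nl_idx)→1100, (A,merge)→1280, (C,merge)→1320, (A,hash)→1520, (A,nl)→6060 …(+1); best=920 via (C,hash)
  {CD}: card=6000; try (C,hash)→1720, (D,merge)→5480, (C,merge)→5920, (D,hash)→9120, (C,nl_idx)→9500, (D,nl)→30060 …(+1); best=1720 via (C,hash)
  {ABD}: card=375000; try (B,hash)→16580, (D,hash)→16640, (A,hash)→34080, (D,merge)→90640, (B,merge)→190860, (B,nl_idx)→464900 …(+4); best=16580 via (B,hash)
  {ABC}: card=3000; try (B,hash)→3000, (A,hash)→3260, (B,merge)→5880, (B,nl_idx)→6720, (C,hash)→8360, (A,merge)→11660 …(+5); best=3000 via (B,hash)
  {BCD}: card=45000; try (B,hash)→9400, (D,hash)→10860, (D,merge)→15860, (C,hash)→33400, (B,merge)→86680, (B,nl_idx)→88720 …(+5); best=9400 via (B,hash)
  {ACD}: card=10000; try (A,hash)→9120, (D,merge)→9920, (D,hash)→10320, (C,hash)→15620, (A,merge)→86520, (C,nl_idx)→87400 …(+4); best=9120 via (A,hash)
  {ABCD}: card=37500; try (D,hash)→15000, (B,hash)→20800, (D,merge)→47000, (A,hash)→55800, (B,nl_idx)→116620, (B,merge)→160080 …(+8); best=15000 via (D,hash)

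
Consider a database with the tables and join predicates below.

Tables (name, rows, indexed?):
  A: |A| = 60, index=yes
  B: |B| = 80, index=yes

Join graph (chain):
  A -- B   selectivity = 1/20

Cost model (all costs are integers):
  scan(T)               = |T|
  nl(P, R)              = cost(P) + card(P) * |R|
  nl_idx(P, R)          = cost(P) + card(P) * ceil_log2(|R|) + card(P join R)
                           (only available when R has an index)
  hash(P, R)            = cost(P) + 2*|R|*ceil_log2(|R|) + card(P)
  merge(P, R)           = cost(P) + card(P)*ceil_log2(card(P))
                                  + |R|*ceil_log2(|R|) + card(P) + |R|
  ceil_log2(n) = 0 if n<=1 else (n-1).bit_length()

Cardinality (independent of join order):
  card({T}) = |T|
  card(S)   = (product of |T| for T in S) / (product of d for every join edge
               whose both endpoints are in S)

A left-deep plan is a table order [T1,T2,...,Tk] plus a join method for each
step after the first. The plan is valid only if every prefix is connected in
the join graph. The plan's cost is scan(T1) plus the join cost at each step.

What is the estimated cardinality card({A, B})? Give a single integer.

Tables in S: A(60), B(80)
Edges inside S: A-B(d=20)
numerator = 60 * 80 = 4800
denominator = 20 = 20
card(S) = 4800 / 20 = 240

240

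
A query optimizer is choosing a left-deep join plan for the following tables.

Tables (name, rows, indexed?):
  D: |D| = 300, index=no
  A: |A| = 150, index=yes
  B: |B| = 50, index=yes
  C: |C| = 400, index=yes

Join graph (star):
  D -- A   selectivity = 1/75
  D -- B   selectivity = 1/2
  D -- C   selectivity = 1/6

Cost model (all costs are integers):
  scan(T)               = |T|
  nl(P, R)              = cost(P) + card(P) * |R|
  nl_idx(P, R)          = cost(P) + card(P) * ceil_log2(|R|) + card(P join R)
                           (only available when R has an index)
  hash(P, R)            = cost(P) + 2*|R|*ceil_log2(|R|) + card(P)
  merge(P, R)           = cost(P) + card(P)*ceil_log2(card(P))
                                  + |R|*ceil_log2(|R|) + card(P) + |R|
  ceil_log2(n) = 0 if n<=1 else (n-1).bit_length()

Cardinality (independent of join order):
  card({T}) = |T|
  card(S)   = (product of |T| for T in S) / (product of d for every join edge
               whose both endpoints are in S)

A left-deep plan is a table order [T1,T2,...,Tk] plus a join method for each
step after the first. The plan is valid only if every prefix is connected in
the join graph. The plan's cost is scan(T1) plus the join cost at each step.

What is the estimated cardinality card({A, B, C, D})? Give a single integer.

Tables in S: A(150), B(50), C(400), D(300)
Edges inside S: D-A(d=75), D-B(d=2), D-C(d=6)
numerator = 150 * 50 * 400 * 300 = 900000000
denominator = 75 * 2 * 6 = 900
card(S) = 900000000 / 900 = 1000000

1000000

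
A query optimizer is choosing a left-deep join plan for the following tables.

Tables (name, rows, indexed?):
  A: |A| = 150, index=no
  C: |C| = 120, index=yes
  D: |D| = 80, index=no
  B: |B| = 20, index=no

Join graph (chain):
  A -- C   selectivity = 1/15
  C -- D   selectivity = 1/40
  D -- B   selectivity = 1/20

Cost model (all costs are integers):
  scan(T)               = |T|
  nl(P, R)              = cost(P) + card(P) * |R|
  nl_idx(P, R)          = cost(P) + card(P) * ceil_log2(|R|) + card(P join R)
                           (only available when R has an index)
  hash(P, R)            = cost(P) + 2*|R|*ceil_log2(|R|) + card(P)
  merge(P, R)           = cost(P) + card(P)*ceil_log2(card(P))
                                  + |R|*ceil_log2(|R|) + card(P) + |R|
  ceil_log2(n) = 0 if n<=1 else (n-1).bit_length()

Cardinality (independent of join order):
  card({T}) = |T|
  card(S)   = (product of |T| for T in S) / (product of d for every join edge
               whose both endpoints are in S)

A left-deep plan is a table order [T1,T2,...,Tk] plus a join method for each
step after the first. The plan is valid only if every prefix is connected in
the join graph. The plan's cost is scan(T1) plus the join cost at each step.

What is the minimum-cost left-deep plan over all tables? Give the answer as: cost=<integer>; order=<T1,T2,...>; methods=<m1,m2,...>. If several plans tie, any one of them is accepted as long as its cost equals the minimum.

Selinger DP (subsets sized 1..n):
  {A}: scan cost=150, card=150
  {C}: scan cost=120, card=120
  {D}: scan cost=80, card=80
  {B}: scan cost=20, card=20
  {AC}: card=1200; try (C,hash)→1980, (C,nl_idx)→2400, (A,merge)→2430, (C,merge)→2460, (A,hash)→2640, (A,nl)→18120 …(+1); best=1980 via (C,hash)
  {CD}: card=240; try (C,nl_idx)→880, (D,hash)→1360, (C,merge)→1680, (D,merge)→1720, (C,hash)→1840, (C,nl)→9680 …(+1); best=880 via (C,nl_idx)
  {BD}: card=80; try (B,hash)→360, (D,merge)→780, (B,merge)→840, (D,hash)→1160, (D,nl)→1620, (B,nl)→1680; best=360 via (B,hash)
  {ACD}: card=2400; try (A,hash)→3520, (D,hash)→4300, (A,merge)→4390, (D,merge)→17020, (A,nl)→36880, (D,nl)→97980; best=3520 via (A,hash)
  {BCD}: card=240; try (C,nl_idx)→1160, (B,hash)→1320, (C,merge)→1960, (C,hash)→2120, (B,merge)→3160, (B,nl)→5680 …(+1); best=1160 via (C,nl_idx)
  {ABCD}: card=2400; try (A,hash)→3800, (A,merge)→4670, (B,hash)→6120, (B,merge)→34840, (A,nl)→37160, (B,nl)→51520; best=3800 via (A,hash)

cost=3800; order=D,B,C,A; methods=hash,nl_idx,hash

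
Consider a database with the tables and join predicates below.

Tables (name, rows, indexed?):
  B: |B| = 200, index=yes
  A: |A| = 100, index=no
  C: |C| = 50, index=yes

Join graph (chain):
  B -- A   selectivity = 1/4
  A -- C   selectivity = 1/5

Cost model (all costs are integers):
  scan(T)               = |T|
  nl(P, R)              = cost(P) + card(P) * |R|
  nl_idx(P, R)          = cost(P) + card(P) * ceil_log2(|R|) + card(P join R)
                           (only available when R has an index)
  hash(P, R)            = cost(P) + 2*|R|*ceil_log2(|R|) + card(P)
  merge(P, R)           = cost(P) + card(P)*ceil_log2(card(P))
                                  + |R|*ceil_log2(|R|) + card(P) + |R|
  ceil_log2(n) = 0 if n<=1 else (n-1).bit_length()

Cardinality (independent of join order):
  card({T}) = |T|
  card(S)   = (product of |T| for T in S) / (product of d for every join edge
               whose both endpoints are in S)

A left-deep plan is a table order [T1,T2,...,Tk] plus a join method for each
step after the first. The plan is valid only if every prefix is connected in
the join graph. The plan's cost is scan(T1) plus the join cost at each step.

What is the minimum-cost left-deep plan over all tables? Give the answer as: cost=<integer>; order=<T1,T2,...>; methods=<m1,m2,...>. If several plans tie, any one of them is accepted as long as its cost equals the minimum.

cost=5000; order=A,C,B; methods=hash,hash

Selinger DP (subsets sized 1..n):
  {B}: scan cost=200, card=200
  {A}: scan cost=100, card=100
  {C}: scan cost=50, card=50
  {AB}: card=5000; try (A,hash)→1800, (B,merge)→2700, (A,merge)→2800, (B,hash)→3400, (B,nl_idx)→5900, (B,nl)→20100 …(+1); best=1800 via (A,hash)
  {AC}: card=1000; try (C,hash)→800, (A,merge)→1200, (C,merge)→1250, (A,hash)→1500, (C,nl_idx)→1700, (A,nl)→5050 …(+1); best=800 via (C,hash)
  {ABC}: card=50000; try (B,hash)→5000, (C,hash)→7400, (B,merge)→13600, (B,nl_idx)→58800, (C,merge)→72150, (C,nl_idx)→81800 …(+2); best=5000 via (B,hash)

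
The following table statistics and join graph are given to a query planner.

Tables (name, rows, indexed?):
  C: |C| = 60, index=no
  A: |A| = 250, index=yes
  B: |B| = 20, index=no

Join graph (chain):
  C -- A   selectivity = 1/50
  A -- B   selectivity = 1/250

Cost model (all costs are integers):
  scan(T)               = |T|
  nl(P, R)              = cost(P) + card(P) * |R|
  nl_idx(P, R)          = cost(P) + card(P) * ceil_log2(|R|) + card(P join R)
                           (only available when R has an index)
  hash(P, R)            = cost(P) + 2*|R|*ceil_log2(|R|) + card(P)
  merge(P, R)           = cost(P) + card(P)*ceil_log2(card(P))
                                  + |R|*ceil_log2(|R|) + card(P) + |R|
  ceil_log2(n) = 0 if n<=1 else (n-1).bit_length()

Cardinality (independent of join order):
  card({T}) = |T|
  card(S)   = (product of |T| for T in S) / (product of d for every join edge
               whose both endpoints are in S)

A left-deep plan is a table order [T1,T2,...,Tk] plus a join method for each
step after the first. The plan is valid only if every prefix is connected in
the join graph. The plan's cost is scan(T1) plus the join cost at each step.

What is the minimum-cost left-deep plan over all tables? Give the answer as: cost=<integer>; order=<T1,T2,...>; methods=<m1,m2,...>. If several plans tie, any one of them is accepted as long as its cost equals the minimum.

Selinger DP (subsets sized 1..n):
  {C}: scan cost=60, card=60
  {A}: scan cost=250, card=250
  {B}: scan cost=20, card=20
  {AC}: card=300; try (A,nl_idx)→840, (C,hash)→1220, (A,merge)→2730, (C,merge)→2920, (A,hash)→4120, (A,nl)→15060 …(+1); best=840 via (A,nl_idx)
  {AB}: card=20; try (A,nl_idx)→200, (B,hash)→700, (A,merge)→2390, (B,merge)→2620, (A,hash)→4040, (A,nl)→5020 …(+1); best=200 via (A,nl_idx)
  {ABC}: card=24; try (C,merge)→740, (C,hash)→940, (B,hash)→1340, (C,nl)→1400, (B,merge)→3960, (B,nl)→6840; best=740 via (C,merge)

cost=740; order=B,A,C; methods=nl_idx,merge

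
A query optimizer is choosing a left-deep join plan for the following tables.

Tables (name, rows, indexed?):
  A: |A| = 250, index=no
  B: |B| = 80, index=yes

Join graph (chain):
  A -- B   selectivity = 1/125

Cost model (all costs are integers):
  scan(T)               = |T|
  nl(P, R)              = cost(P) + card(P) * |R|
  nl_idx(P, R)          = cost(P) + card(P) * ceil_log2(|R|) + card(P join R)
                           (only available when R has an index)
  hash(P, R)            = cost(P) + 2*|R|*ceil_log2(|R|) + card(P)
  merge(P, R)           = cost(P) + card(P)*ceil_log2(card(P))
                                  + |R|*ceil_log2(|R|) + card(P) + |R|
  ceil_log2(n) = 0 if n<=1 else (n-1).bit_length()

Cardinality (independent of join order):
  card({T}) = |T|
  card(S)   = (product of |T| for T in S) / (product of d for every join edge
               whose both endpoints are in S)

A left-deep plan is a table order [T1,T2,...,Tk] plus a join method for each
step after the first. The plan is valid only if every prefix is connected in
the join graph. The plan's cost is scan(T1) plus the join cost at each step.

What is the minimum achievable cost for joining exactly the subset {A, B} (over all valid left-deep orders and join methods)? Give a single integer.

Selinger DP over subsets of {A,B}:
  {A}: scan cost=250, card=250
  {B}: scan cost=80, card=80
  {AB}: card=160; try (B,hash)→1620, (B,nl_idx)→2160, (A,merge)→2970, (B,merge)→3140, (A,hash)→4160, (A,nl)→20080 …(+1); best=1620 via (B,hash)

1620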